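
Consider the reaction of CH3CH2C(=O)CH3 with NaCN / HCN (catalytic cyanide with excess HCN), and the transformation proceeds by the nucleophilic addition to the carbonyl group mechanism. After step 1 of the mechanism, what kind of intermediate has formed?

Step 1: A lone pair / filled orbital on CN⁻ attacks the electrophilic carbonyl carbon; the π(C=O) electrons shift onto oxygen, producing a tetrahedral alkoxide intermediate.
After step 1 the species present is a tetrahedral alkoxide intermediate.

tetrahedral alkoxide intermediate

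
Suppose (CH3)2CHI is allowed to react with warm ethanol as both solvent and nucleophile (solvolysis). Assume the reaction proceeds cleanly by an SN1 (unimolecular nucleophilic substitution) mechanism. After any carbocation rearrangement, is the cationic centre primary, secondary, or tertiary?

Step 1: Unassisted departure of I⁻ (taking the C–I bonding pair) generates a secondary carbocation.
No single 1,2-shift to an adjacent carbon would give a more-substituted cation, so no rearrangement occurs.

secondary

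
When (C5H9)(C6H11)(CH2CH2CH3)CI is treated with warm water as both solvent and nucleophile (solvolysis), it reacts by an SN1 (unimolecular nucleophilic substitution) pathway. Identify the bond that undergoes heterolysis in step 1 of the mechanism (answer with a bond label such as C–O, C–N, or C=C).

Step 1: Unassisted departure of I⁻ (taking the C–I bonding pair) generates a tertiary carbocation.
The bond broken in this step is the C–I bond.

C–I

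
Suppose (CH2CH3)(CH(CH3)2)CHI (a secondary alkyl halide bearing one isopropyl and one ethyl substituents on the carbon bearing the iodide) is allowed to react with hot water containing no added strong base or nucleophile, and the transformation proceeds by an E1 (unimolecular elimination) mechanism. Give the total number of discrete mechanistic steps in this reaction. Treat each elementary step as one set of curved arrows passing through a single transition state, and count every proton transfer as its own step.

3

Step 1: Ionisation: the C–I σ-bond cleaves heterolytically; both bonding electrons depart with I⁻, leaving a secondary carbocation at the α-carbon.
Step 2: Carbocation rearrangement: a 1,2-hydride shift from the adjacent isopropyl carbon converts the initially-formed secondary cation into the more stable tertiary cation.
Step 3: Loss of a β-proton to a water molecule of the solvent: the C–H bonding pair collapses toward the cationic carbon to form the C=C π bond, yielding the alkene.
Total: 3 elementary steps.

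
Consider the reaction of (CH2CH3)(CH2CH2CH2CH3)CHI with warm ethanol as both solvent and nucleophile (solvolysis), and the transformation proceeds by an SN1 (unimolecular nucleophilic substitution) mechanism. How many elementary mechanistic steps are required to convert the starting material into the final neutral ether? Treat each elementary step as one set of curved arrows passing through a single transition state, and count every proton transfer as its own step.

3

Step 1: Ionisation: the C–I σ-bond cleaves heterolytically; both bonding electrons depart with I⁻, leaving a secondary carbocation at the α-carbon.
(No 1,2-shift: no single shift to an adjacent carbon would give a more stable cation.)
Step 2: Nucleophilic capture: the oxygen of CH3CH2OH bonds to the cationic carbon, producing an oxonium-ion intermediate.
Step 3: A second solvent molecule removes the proton on oxygen, giving the neutral ether product.
Total: 3 elementary steps.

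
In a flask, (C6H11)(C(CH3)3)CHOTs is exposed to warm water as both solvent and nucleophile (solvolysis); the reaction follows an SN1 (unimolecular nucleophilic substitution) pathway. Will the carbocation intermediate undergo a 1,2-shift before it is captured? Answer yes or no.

yes

The first-formed carbocation is secondary.
The adjacent cyclohexyl carbon already bears 2 other carbon substituents and has a hydrogen to migrate; after a 1,2-hydride shift from that carbon the positive charge sits on a tertiary centre.
Tertiary is more stable than secondary, so the shift occurs.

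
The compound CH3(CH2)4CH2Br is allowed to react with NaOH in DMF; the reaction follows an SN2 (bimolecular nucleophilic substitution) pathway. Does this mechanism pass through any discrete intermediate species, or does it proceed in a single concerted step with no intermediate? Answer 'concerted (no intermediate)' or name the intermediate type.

Backside attack by OH⁻ on the carbon bearing the bromide: the new C–O bond forms as the C–Br bond breaks, with Walden inversion at carbon.
All bond changes occur in one transition state; no discrete intermediate is formed.

concerted (no intermediate)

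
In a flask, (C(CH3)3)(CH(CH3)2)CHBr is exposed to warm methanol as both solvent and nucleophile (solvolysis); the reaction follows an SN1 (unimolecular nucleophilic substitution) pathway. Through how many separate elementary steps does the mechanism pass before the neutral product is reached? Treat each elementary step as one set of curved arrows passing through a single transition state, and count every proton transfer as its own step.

Step 1: The C–Br bond breaks with both electrons going to the bromide; Br⁻ leaves and a secondary carbocation remains.
Step 2: A hydride (H with its bonding pair) migrates from the adjacent isopropyl carbon to the cationic centre — a 1,2-hydride shift — upgrading the secondary cation to a tertiary one.
Step 3: CH3OH donates an oxygen lone pair into the empty p orbital of the cation, giving a protonated ether (an oxonium ion).
Step 4: A second solvent molecule removes the proton on oxygen, giving the neutral ether product.
Total: 4 elementary steps.

4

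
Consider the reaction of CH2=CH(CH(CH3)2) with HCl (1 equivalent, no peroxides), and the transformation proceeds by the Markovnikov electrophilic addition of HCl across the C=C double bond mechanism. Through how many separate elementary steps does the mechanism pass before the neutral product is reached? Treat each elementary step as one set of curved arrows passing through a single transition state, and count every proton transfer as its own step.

3

Step 1: Protonation of the alkene by HCl: the π bond acts as the nucleophile and picks up H⁺, giving the more stable (Markovnikov) secondary carbocation. The H–Cl bond breaks heterolytically, releasing Cl⁻.
Step 2: Carbocation rearrangement: a 1,2-hydride shift from the adjacent isopropyl carbon converts the initially-formed secondary cation into the more stable tertiary cation.
Step 3: Nucleophilic attack by Cl⁻ on the carbocation completes the addition, giving R–Cl.
Total: 3 elementary steps.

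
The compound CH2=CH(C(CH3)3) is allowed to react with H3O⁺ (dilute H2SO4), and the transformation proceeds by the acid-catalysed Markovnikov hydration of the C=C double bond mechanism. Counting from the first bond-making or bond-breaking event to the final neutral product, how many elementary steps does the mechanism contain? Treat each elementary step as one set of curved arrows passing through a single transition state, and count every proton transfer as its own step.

4

Step 1: Protonation of the alkene by H3O⁺: the π bond acts as the nucleophile and picks up H⁺, giving the more stable (Markovnikov) secondary carbocation. H2O is released.
Step 2: A 1,2-methyl shift from the adjacent tert-butyl carbon moves the positive charge from the secondary centre to an adjacent carbon, generating a more stable tertiary carbocation.
Step 3: A lone pair on the oxygen of H2O attacks the carbocation, forming a C–O bond and an oxonium ion (a protonated alcohol).
Step 4: H2O removes a proton from the oxonium oxygen, regenerating H3O⁺ and giving the neutral alcohol.
Total: 4 elementary steps.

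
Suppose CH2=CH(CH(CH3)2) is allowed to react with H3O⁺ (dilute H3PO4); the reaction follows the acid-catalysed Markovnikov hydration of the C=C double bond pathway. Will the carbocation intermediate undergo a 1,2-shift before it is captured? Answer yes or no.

yes

The first-formed carbocation is secondary.
The adjacent isopropyl carbon already bears 2 other carbon substituents and has a hydrogen to migrate; after a 1,2-hydride shift from that carbon the positive charge sits on a tertiary centre.
Tertiary is more stable than secondary, so the shift occurs.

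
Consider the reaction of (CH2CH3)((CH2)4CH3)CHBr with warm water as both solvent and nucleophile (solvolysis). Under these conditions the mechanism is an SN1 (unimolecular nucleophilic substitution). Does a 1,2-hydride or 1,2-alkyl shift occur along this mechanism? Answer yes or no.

The first-formed carbocation is secondary.
No single 1,2-shift to an adjacent carbon would produce a more-substituted cation than the one already present, so no rearrangement occurs.

no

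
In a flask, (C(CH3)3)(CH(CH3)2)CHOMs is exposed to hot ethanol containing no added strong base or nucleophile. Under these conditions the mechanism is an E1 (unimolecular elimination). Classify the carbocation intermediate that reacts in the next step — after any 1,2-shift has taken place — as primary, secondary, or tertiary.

Step 1: Rate-determining heterolysis of the C–O bond gives MsO⁻ and a secondary carbocation.
Step 2: A 1,2-hydride shift from the adjacent isopropyl carbon moves the positive charge from the secondary centre to an adjacent carbon, generating a more stable tertiary carbocation.
The cation rearranges from secondary to tertiary via a 1,2-hydride shift from the adjacent isopropyl carbon; the tertiary cation is what reacts next.

tertiary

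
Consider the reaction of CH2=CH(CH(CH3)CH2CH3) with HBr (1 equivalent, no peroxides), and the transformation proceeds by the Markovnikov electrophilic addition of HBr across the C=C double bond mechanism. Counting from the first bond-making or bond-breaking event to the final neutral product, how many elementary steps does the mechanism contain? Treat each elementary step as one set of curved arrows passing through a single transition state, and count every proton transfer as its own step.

Step 1: The π electrons of the C=C bond attack a proton of HBr; Markovnikov addition places the new C–H on the less-substituted alkene carbon, so the positive charge ends up on the more-substituted carbon — a secondary carbocation. The H–Br bond breaks heterolytically, releasing Br⁻.
Step 2: A 1,2-hydride shift from the adjacent sec-butyl carbon moves the positive charge from the secondary centre to an adjacent carbon, generating a more stable tertiary carbocation.
Step 3: Br⁻ captures the cation: a lone pair on Br⁻ fills the empty p orbital, producing the alkyl halide product.
Total: 3 elementary steps.

3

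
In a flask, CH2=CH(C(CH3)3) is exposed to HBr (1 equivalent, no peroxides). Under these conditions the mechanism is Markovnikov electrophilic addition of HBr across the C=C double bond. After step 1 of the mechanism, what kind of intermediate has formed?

secondary carbocation

Step 1: Protonation of the alkene by HBr: the π bond acts as the nucleophile and picks up H⁺, giving the more stable (Markovnikov) secondary carbocation. The H–Br bond breaks heterolytically, releasing Br⁻.
After step 1 the species present is a secondary carbocation.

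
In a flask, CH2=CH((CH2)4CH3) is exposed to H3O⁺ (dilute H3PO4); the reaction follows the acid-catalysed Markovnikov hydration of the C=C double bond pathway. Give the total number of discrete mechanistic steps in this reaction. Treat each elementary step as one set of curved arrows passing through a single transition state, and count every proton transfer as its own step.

3

Step 1: Protonation of the alkene by H3O⁺: the π bond acts as the nucleophile and picks up H⁺, giving the more stable (Markovnikov) secondary carbocation. H2O is released.
(No 1,2-shift: no single shift to an adjacent carbon would give a more stable cation.)
Step 2: A lone pair on the oxygen of H2O attacks the carbocation, forming a C–O bond and an oxonium ion (a protonated alcohol).
Step 3: H2O removes a proton from the oxonium oxygen, regenerating H3O⁺ and giving the neutral alcohol.
Total: 3 elementary steps.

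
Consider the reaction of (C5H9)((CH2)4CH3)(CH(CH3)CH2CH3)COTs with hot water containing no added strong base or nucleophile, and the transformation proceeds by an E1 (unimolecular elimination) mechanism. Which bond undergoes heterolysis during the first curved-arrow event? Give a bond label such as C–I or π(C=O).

Step 1: The C–O bond breaks with both electrons going to the tosylate; TsO⁻ leaves and a tertiary carbocation remains.
The bond broken in this step is the C–O bond.

C–O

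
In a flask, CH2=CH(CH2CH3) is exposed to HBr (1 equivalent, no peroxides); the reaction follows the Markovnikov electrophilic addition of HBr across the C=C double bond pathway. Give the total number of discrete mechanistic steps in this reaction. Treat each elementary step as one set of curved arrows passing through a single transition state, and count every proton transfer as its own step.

2

Step 1: Protonation of the alkene by HBr: the π bond acts as the nucleophile and picks up H⁺, giving the more stable (Markovnikov) secondary carbocation. The H–Br bond breaks heterolytically, releasing Br⁻.
(No 1,2-shift: no single shift to an adjacent carbon would give a more stable cation.)
Step 2: Br⁻ captures the cation: a lone pair on Br⁻ fills the empty p orbital, producing the alkyl halide product.
Total: 2 elementary steps.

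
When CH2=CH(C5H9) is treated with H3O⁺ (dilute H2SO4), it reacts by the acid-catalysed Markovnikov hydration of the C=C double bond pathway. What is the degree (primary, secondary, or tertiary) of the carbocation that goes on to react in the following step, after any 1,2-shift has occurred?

tertiary

Step 1: Protonation of the alkene by H3O⁺: the π bond acts as the nucleophile and picks up H⁺, giving the more stable (Markovnikov) secondary carbocation. H2O is released.
Step 2: A hydride (H with its bonding pair) migrates from the adjacent cyclopentyl carbon to the cationic centre — a 1,2-hydride shift — upgrading the secondary cation to a tertiary one.
The cation rearranges from secondary to tertiary via a 1,2-hydride shift from the adjacent cyclopentyl carbon; the tertiary cation is what reacts next.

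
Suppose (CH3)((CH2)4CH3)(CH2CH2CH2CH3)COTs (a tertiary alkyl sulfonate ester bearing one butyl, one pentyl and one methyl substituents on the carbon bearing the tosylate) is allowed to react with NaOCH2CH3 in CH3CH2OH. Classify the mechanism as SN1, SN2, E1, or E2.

Conditions: a strong base with a tertiary substrate bearing a β-hydrogen.
These conditions are the textbook signature of the E2 pathway.
A strong (often hindered) base removes a β-H in concert with loss of the leaving group — bimolecular elimination.

E2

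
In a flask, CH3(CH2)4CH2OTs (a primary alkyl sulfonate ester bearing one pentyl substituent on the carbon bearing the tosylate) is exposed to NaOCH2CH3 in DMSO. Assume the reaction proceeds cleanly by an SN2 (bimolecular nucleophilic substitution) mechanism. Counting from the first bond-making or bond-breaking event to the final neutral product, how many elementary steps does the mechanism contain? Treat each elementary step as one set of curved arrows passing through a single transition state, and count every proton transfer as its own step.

Step 1: CH3CH2O⁻ attacks the back face of the α-carbon while TsO⁻ departs with the C–O bonding pair — a single concerted displacement through a pentacoordinate transition state.
Total: 1 elementary step.

1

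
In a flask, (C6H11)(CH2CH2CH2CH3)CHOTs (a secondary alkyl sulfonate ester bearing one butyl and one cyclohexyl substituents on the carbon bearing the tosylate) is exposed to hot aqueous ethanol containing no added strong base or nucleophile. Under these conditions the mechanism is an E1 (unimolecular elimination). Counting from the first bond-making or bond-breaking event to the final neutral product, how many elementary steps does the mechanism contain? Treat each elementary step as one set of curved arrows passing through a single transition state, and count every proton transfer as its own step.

3

Step 1: Ionisation: the C–O σ-bond cleaves heterolytically; both bonding electrons depart with TsO⁻, leaving a secondary carbocation at the α-carbon.
Step 2: A 1,2-hydride shift from the adjacent cyclohexyl carbon moves the positive charge from the secondary centre to an adjacent carbon, generating a more stable tertiary carbocation.
Step 3: A water (or ethanol) molecule (solvent) deprotonates a β-carbon; as the C–H bond breaks, those electrons form the new alkene π bond.
Total: 3 elementary steps.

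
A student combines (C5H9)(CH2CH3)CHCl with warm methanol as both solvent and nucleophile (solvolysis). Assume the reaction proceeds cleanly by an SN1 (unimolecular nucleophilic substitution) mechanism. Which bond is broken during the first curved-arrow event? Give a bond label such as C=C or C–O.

Step 1: Rate-determining heterolysis of the C–Cl bond gives Cl⁻ and a secondary carbocation.
The bond broken in this step is the C–Cl bond.

C–Cl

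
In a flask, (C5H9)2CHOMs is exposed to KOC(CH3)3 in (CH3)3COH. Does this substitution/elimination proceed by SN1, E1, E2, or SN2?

E2

Conditions: a strong/bulky base with a secondary substrate bearing a β-hydrogen.
These conditions are the textbook signature of the E2 pathway.
A strong (often hindered) base removes a β-H in concert with loss of the leaving group — bimolecular elimination.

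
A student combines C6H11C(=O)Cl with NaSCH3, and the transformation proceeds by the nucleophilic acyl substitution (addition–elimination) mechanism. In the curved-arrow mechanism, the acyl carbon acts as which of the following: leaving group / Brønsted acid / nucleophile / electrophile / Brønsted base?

electrophile

Step 1: CH3S⁻ adds to the carbonyl carbon; the C=O π electrons shift onto oxygen and a tetrahedral alkoxide intermediate forms.
The acyl carbon accepts an electron pair into an empty or π* orbital — it is the electrophile.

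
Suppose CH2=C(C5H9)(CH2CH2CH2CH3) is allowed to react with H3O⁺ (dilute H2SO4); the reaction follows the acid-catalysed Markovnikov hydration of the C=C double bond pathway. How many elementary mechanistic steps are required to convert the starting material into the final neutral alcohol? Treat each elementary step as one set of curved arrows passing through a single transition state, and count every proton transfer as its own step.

Step 1: Electrophilic addition begins with the π(C=C) electrons forming a bond to the proton of H3O⁺. Following Markovnikov's rule, the resulting cation is tertiary. H2O is released.
(No 1,2-shift: no single shift to an adjacent carbon would give a more stable cation.)
Step 2: Nucleophilic capture of the cation by H2O produces the protonated alcohol (an oxonium ion).
Step 3: Proton transfer from the O–H of the oxonium ion to H2O completes the catalytic cycle and yields the alcohol.
Total: 3 elementary steps.

3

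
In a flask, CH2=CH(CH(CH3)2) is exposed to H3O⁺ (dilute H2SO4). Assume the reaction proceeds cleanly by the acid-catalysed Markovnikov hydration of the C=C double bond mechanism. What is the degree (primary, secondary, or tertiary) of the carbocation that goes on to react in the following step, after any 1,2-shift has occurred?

tertiary

Step 1: Protonation of the alkene by H3O⁺: the π bond acts as the nucleophile and picks up H⁺, giving the more stable (Markovnikov) secondary carbocation. H2O is released.
Step 2: Carbocation rearrangement: a 1,2-hydride shift from the adjacent isopropyl carbon converts the initially-formed secondary cation into the more stable tertiary cation.
The cation rearranges from secondary to tertiary via a 1,2-hydride shift from the adjacent isopropyl carbon; the tertiary cation is what reacts next.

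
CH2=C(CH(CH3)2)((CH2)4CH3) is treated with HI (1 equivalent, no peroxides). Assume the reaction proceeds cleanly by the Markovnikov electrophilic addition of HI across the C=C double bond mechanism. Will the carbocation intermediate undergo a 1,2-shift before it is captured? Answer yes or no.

The first-formed carbocation is tertiary.
No single 1,2-shift to an adjacent carbon would produce a more-substituted cation than the one already present, so no rearrangement occurs.

no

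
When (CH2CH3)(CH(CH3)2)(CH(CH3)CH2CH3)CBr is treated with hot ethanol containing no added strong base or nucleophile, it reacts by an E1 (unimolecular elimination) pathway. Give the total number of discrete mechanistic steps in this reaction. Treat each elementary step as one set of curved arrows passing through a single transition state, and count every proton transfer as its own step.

2

Step 1: Unassisted departure of Br⁻ (taking the C–Br bonding pair) generates a tertiary carbocation.
(No 1,2-shift: no single shift to an adjacent carbon would give a more stable cation.)
Step 2: A weak base (an ethanol molecule from the solvent) removes a proton from a carbon adjacent to the cationic centre; the electrons of that C–H bond become the new π(C=C) bond, giving the alkene.
Total: 2 elementary steps.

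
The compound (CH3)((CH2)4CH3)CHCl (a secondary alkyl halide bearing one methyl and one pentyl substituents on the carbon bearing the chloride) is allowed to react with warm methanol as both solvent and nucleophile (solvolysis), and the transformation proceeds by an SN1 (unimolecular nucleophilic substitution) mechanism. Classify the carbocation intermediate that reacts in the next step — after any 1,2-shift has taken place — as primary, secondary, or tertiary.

secondary

Step 1: The C–Cl bond breaks with both electrons going to the chloride; Cl⁻ leaves and a secondary carbocation remains.
No single 1,2-shift to an adjacent carbon would give a more-substituted cation, so no rearrangement occurs.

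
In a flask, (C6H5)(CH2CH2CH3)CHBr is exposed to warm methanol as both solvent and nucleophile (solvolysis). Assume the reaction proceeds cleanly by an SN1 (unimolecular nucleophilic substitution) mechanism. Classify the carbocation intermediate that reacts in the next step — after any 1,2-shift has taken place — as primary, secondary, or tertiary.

Step 1: Unassisted departure of Br⁻ (taking the C–Br bonding pair) generates a secondary carbocation.
No single 1,2-shift to an adjacent carbon would give a more-substituted cation, so no rearrangement occurs.

secondary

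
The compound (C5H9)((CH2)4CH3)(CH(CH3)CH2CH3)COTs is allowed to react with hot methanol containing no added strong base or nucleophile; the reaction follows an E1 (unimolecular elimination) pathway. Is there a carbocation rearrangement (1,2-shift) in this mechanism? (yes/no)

The first-formed carbocation is tertiary.
No single 1,2-shift to an adjacent carbon would produce a more-substituted cation than the one already present, so no rearrangement occurs.

no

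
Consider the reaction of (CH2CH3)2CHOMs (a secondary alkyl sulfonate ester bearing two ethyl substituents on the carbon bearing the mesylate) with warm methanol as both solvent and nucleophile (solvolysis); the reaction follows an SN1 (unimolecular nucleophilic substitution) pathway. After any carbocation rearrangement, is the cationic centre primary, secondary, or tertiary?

Step 1: Unassisted departure of MsO⁻ (taking the C–O bonding pair) generates a secondary carbocation.
No single 1,2-shift to an adjacent carbon would give a more-substituted cation, so no rearrangement occurs.

secondary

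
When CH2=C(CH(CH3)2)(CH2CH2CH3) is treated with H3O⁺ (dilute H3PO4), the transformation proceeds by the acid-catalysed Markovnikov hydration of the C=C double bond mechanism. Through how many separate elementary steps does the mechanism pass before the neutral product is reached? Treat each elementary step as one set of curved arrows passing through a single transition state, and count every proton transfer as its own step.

3

Step 1: Protonation of the alkene by H3O⁺: the π bond acts as the nucleophile and picks up H⁺, giving the more stable (Markovnikov) tertiary carbocation. H2O is released.
(No 1,2-shift: no single shift to an adjacent carbon would give a more stable cation.)
Step 2: A lone pair on the oxygen of H2O attacks the carbocation, forming a C–O bond and an oxonium ion (a protonated alcohol).
Step 3: Deprotonation of the oxonium ion by a water molecule delivers the neutral alcohol and regenerates the acid catalyst.
Total: 3 elementary steps.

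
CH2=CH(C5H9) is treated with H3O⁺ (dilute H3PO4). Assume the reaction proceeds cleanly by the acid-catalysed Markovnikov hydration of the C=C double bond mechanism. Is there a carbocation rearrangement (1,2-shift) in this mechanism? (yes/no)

yes

The first-formed carbocation is secondary.
The adjacent cyclopentyl carbon already bears 2 other carbon substituents and has a hydrogen to migrate; after a 1,2-hydride shift from that carbon the positive charge sits on a tertiary centre.
Tertiary is more stable than secondary, so the shift occurs.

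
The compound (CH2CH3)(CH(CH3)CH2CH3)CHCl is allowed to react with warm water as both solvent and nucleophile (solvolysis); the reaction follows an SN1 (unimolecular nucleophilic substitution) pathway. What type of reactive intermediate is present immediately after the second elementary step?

Step 1: Rate-determining heterolysis of the C–Cl bond gives Cl⁻ and a secondary carbocation.
Step 2: Carbocation rearrangement: a 1,2-hydride shift from the adjacent sec-butyl carbon converts the initially-formed secondary cation into the more stable tertiary cation.
After step 2 the species present is a tertiary carbocation.

tertiary carbocation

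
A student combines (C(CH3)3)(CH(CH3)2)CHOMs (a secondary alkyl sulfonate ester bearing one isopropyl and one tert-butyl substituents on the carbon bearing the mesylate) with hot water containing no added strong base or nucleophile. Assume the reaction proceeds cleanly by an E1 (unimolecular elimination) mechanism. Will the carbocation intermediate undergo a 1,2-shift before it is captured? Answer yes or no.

The first-formed carbocation is secondary.
The adjacent isopropyl carbon already bears 2 other carbon substituents and has a hydrogen to migrate; after a 1,2-hydride shift from that carbon the positive charge sits on a tertiary centre.
Tertiary is more stable than secondary, so the shift occurs.

yes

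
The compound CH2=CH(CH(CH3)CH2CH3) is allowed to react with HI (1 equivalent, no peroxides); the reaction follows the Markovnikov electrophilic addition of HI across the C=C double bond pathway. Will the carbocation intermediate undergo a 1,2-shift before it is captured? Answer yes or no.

yes

The first-formed carbocation is secondary.
The adjacent sec-butyl carbon already bears 2 other carbon substituents and has a hydrogen to migrate; after a 1,2-hydride shift from that carbon the positive charge sits on a tertiary centre.
Tertiary is more stable than secondary, so the shift occurs.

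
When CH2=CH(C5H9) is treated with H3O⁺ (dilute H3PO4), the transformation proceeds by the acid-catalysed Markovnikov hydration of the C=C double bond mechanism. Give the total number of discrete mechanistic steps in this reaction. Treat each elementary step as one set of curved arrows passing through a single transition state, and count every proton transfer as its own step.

Step 1: Electrophilic addition begins with the π(C=C) electrons forming a bond to the proton of H3O⁺. Following Markovnikov's rule, the resulting cation is secondary. H2O is released.
Step 2: A 1,2-hydride shift from the adjacent cyclopentyl carbon moves the positive charge from the secondary centre to an adjacent carbon, generating a more stable tertiary carbocation.
Step 3: Water acts as the nucleophile: an oxygen lone pair bonds to the cationic carbon, giving an oxonium-ion intermediate.
Step 4: Proton transfer from the O–H of the oxonium ion to H2O completes the catalytic cycle and yields the alcohol.
Total: 4 elementary steps.

4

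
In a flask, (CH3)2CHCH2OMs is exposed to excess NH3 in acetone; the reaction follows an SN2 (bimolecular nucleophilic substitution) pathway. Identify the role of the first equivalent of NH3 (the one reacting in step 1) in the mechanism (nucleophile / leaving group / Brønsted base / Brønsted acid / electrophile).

nucleophile

Step 1: A lone pair on the N of NH3 attacks the α-carbon from the back side while the C–O bond breaks; both bonding electrons leave with MsO⁻. The product of this concerted step is an alkylammonium ion.
The first equivalent of NH3 (the one reacting in step 1) donates an electron pair to form a new σ-bond to carbon — it is the nucleophile.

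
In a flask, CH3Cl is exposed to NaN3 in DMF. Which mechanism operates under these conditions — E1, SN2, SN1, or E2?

SN2

Conditions: a methyl substrate with a strong nucleophile in the polar aprotic solvent DMF.
These conditions are the textbook signature of the SN2 pathway.
An unhindered substrate with a strong nucleophile in a polar aprotic solvent favours one-step backside displacement.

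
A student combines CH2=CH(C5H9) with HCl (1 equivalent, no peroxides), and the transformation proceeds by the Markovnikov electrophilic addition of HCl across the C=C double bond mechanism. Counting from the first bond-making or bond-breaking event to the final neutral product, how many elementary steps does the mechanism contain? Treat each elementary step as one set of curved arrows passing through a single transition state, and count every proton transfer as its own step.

Step 1: Electrophilic addition begins with the π(C=C) electrons forming a bond to the proton of HCl. Following Markovnikov's rule, the resulting cation is secondary. The H–Cl bond breaks heterolytically, releasing Cl⁻.
Step 2: A 1,2-hydride shift from the adjacent cyclopentyl carbon moves the positive charge from the secondary centre to an adjacent carbon, generating a more stable tertiary carbocation.
Step 3: Nucleophilic attack by Cl⁻ on the carbocation completes the addition, giving R–Cl.
Total: 3 elementary steps.

3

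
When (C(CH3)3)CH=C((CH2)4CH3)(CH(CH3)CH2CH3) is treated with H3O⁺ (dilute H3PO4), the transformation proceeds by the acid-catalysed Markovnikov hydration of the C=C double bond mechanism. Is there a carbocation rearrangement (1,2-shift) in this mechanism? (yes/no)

The first-formed carbocation is tertiary.
No single 1,2-shift to an adjacent carbon would produce a more-substituted cation than the one already present, so no rearrangement occurs.

no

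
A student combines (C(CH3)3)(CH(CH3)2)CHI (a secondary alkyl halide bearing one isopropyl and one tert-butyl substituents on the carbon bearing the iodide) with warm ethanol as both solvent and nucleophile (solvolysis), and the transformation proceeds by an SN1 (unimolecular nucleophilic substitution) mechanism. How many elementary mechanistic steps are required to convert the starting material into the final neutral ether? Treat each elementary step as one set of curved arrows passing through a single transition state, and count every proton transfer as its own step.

4

Step 1: Ionisation: the C–I σ-bond cleaves heterolytically; both bonding electrons depart with I⁻, leaving a secondary carbocation at the α-carbon.
Step 2: A hydride (H with its bonding pair) migrates from the adjacent isopropyl carbon to the cationic centre — a 1,2-hydride shift — upgrading the secondary cation to a tertiary one.
Step 3: A lone pair on the oxygen of CH3CH2OH attacks the carbocation, forming a new C–O σ-bond and an oxonium ion.
Step 4: A second solvent molecule removes the proton on oxygen, giving the neutral ether product.
Total: 4 elementary steps.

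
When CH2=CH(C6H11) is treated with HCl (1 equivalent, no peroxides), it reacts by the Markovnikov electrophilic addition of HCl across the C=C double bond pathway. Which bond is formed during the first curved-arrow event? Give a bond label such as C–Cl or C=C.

Step 1: The π electrons of the C=C bond attack a proton of HCl; Markovnikov addition places the new C–H on the less-substituted alkene carbon, so the positive charge ends up on the more-substituted carbon — a secondary carbocation. The H–Cl bond breaks heterolytically, releasing Cl⁻.
The bond formed in this step is the C–H bond.

C–H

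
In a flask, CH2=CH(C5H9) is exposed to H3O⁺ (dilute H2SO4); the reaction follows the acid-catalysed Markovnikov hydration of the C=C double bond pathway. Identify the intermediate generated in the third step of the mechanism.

oxonium ion

Step 1: Protonation of the alkene by H3O⁺: the π bond acts as the nucleophile and picks up H⁺, giving the more stable (Markovnikov) secondary carbocation. H2O is released.
Step 2: Carbocation rearrangement: a 1,2-hydride shift from the adjacent cyclopentyl carbon converts the initially-formed secondary cation into the more stable tertiary cation.
Step 3: Nucleophilic capture of the cation by H2O produces the protonated alcohol (an oxonium ion).
After step 3 the species present is an oxonium ion.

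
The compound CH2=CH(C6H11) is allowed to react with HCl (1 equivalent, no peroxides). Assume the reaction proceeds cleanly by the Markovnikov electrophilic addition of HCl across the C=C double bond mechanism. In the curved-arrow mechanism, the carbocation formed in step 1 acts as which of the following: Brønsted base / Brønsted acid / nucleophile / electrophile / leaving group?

Step 3: Nucleophilic attack by Cl⁻ on the carbocation completes the addition, giving R–Cl.
The carbocation formed in step 1 accepts an electron pair into an empty or π* orbital — it is the electrophile.

electrophile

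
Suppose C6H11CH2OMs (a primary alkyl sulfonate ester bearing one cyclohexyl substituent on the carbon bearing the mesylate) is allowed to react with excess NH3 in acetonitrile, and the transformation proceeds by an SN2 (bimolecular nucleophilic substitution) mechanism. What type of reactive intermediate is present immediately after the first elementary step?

ammonium ion

Step 1: A lone pair on the N of NH3 attacks the α-carbon from the back side while the C–O bond breaks; both bonding electrons leave with MsO⁻. The product of this concerted step is an alkylammonium ion.
After step 1 the species present is an ammonium ion.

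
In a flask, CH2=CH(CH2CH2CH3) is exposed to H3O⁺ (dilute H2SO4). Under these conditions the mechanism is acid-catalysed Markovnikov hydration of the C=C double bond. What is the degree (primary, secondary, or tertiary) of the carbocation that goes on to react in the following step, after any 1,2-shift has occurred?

secondary

Step 1: Electrophilic addition begins with the π(C=C) electrons forming a bond to the proton of H3O⁺. Following Markovnikov's rule, the resulting cation is secondary. H2O is released.
No single 1,2-shift to an adjacent carbon would give a more-substituted cation, so no rearrangement occurs.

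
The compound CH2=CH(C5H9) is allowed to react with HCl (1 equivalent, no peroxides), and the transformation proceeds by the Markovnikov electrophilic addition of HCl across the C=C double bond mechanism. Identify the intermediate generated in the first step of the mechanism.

secondary carbocation

Step 1: Protonation of the alkene by HCl: the π bond acts as the nucleophile and picks up H⁺, giving the more stable (Markovnikov) secondary carbocation. The H–Cl bond breaks heterolytically, releasing Cl⁻.
After step 1 the species present is a secondary carbocation.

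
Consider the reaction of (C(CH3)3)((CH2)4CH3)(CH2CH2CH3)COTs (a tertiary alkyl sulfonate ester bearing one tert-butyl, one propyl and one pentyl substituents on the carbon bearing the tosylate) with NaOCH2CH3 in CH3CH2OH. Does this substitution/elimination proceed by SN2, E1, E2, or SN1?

Conditions: a strong base with a tertiary substrate bearing a β-hydrogen.
These conditions are the textbook signature of the E2 pathway.
A strong (often hindered) base removes a β-H in concert with loss of the leaving group — bimolecular elimination.

E2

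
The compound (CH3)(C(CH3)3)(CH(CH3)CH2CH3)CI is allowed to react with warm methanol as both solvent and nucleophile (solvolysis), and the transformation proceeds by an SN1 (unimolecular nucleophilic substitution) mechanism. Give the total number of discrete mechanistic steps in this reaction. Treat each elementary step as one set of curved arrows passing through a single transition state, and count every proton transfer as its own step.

Step 1: Ionisation: the C–I σ-bond cleaves heterolytically; both bonding electrons depart with I⁻, leaving a tertiary carbocation at the α-carbon.
(No 1,2-shift: no single shift to an adjacent carbon would give a more stable cation.)
Step 2: CH3OH donates an oxygen lone pair into the empty p orbital of the cation, giving a protonated ether (an oxonium ion).
Step 3: A second solvent molecule removes the proton on oxygen, giving the neutral ether product.
Total: 3 elementary steps.

3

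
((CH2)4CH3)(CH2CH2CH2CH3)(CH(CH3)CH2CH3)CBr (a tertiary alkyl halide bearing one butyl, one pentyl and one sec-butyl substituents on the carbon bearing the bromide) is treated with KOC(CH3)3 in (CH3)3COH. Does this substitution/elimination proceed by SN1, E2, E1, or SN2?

Conditions: a strong/bulky base with a tertiary substrate bearing a β-hydrogen.
These conditions are the textbook signature of the E2 pathway.
A strong (often hindered) base removes a β-H in concert with loss of the leaving group — bimolecular elimination.

E2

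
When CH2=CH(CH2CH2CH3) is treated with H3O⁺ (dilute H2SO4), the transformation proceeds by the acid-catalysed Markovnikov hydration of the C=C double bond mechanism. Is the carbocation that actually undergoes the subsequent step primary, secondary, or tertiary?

Step 1: Protonation of the alkene by H3O⁺: the π bond acts as the nucleophile and picks up H⁺, giving the more stable (Markovnikov) secondary carbocation. H2O is released.
No single 1,2-shift to an adjacent carbon would give a more-substituted cation, so no rearrangement occurs.

secondary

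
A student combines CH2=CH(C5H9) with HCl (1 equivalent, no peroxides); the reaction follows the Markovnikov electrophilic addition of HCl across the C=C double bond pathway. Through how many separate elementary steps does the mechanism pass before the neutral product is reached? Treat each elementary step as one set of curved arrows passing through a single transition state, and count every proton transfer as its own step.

3

Step 1: Electrophilic addition begins with the π(C=C) electrons forming a bond to the proton of HCl. Following Markovnikov's rule, the resulting cation is secondary. The H–Cl bond breaks heterolytically, releasing Cl⁻.
Step 2: Carbocation rearrangement: a 1,2-hydride shift from the adjacent cyclopentyl carbon converts the initially-formed secondary cation into the more stable tertiary cation.
Step 3: Cl⁻ captures the cation: a lone pair on Cl⁻ fills the empty p orbital, producing the alkyl halide product.
Total: 3 elementary steps.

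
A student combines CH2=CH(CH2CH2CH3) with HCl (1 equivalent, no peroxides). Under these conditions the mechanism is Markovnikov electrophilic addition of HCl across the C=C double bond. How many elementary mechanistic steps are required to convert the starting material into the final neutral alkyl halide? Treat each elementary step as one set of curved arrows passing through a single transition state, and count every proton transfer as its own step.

2

Step 1: Electrophilic addition begins with the π(C=C) electrons forming a bond to the proton of HCl. Following Markovnikov's rule, the resulting cation is secondary. The H–Cl bond breaks heterolytically, releasing Cl⁻.
(No 1,2-shift: no single shift to an adjacent carbon would give a more stable cation.)
Step 2: Nucleophilic attack by Cl⁻ on the carbocation completes the addition, giving R–Cl.
Total: 2 elementary steps.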